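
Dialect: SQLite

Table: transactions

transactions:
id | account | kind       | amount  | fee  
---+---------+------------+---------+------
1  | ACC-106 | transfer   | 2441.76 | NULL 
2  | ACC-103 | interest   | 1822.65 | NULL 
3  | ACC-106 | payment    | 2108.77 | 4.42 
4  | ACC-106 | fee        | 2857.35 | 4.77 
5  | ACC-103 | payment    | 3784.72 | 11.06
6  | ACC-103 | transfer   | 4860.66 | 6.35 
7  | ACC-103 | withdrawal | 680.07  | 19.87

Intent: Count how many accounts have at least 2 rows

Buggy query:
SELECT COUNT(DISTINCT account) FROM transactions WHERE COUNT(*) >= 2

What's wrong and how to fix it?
Bug: WHERE filters individual rows, not groups, so a group-level COUNT is invalid there

Fix: Use a subquery that GROUPs and filters with HAVING, then count its rows

Corrected query:
SELECT COUNT(*) FROM (SELECT account FROM transactions GROUP BY account HAVING COUNT(*) >= 2)

Result:
COUNT(*)
--------
2       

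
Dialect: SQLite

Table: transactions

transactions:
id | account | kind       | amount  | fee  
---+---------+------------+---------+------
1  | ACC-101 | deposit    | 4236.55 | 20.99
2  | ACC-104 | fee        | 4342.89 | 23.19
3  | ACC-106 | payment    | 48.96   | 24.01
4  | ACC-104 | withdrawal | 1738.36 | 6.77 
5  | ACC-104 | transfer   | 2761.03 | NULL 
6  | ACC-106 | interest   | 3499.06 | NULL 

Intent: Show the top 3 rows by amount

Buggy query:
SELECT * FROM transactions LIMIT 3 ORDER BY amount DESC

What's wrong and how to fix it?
Bug: ORDER BY cannot follow LIMIT; LIMIT is the final clause

Fix: Swap the clauses: ORDER BY first, then LIMIT

Corrected query:
SELECT * FROM transactions ORDER BY amount DESC LIMIT 3

Result:
id | account | kind     | amount  | fee  
---+---------+----------+---------+------
2  | ACC-104 | fee      | 4342.89 | 23.19
1  | ACC-101 | deposit  | 4236.55 | 20.99
6  | ACC-106 | interest | 3499.06 | NULL 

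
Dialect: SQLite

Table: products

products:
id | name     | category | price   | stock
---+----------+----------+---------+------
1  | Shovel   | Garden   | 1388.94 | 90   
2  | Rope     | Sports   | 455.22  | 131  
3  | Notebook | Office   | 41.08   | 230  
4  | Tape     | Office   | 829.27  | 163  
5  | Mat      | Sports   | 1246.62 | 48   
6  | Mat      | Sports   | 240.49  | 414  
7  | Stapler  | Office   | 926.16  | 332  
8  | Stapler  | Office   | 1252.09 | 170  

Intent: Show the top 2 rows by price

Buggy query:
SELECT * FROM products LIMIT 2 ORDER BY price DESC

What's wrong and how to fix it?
Bug: LIMIT must come after ORDER BY

Fix: Swap the clauses: ORDER BY first, then LIMIT

Corrected query:
SELECT * FROM products ORDER BY price DESC LIMIT 2

Result:
id | name    | category | price   | stock
---+---------+----------+---------+------
1  | Shovel  | Garden   | 1388.94 | 90   
8  | Stapler | Office   | 1252.09 | 170  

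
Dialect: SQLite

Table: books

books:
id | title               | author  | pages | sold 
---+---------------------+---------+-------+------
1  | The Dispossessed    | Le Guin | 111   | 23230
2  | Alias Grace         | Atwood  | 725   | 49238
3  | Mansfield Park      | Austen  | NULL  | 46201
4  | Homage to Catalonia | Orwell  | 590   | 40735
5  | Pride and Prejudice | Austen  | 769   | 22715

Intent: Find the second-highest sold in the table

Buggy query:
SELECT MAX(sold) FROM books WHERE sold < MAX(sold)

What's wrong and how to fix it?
Bug: MAX(sold) on the right of the comparison is an aggregate-in-WHERE error

Fix: Put the inner MAX in a scalar subquery

Corrected query:
SELECT MAX(sold) FROM books WHERE sold < (SELECT MAX(sold) FROM books)

Result:
MAX(sold)
---------
46201    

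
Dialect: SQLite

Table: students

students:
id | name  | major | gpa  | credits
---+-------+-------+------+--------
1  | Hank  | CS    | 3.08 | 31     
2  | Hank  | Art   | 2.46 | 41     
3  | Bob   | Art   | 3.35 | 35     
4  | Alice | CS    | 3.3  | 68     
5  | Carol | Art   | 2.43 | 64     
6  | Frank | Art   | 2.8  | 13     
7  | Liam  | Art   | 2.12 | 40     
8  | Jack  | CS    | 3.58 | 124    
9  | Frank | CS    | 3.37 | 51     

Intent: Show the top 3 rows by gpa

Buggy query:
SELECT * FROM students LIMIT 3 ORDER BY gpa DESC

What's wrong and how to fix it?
Bug: ORDER BY cannot follow LIMIT; LIMIT is the final clause

Fix: Swap the clauses: ORDER BY first, then LIMIT

Corrected query:
SELECT * FROM students ORDER BY gpa DESC LIMIT 3

Result:
id | name  | major | gpa  | credits
---+-------+-------+------+--------
8  | Jack  | CS    | 3.58 | 124    
9  | Frank | CS    | 3.37 | 51     
3  | Bob   | Art   | 3.35 | 35     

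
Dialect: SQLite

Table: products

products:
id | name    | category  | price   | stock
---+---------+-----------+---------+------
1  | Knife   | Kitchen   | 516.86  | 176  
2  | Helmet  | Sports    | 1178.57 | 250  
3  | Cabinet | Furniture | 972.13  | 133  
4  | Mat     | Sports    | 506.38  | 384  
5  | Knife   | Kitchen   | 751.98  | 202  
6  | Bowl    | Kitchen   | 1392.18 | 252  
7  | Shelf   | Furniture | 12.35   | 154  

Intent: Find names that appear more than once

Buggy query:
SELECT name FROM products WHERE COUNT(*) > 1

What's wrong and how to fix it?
Bug: WHERE can't reference COUNT(*); aggregates are computed after WHERE

Fix: Group first, then use HAVING for the count condition

Corrected query:
SELECT name FROM products GROUP BY name HAVING COUNT(*) > 1

Result:
name 
-----
Knife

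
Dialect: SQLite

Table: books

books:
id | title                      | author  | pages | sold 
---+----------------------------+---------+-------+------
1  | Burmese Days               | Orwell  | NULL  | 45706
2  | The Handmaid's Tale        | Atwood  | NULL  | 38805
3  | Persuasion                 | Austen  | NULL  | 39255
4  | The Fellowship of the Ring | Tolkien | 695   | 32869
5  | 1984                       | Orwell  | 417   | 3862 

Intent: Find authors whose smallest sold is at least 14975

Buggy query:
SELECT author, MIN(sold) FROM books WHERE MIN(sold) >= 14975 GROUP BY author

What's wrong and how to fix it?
Bug: MIN() in WHERE is a misuse of aggregate

Fix: Use HAVING for the per-group MIN condition

Corrected query:
SELECT author, MIN(sold) FROM books GROUP BY author HAVING MIN(sold) >= 14975

Result:
author  | MIN(sold)
--------+----------
Atwood  | 38805    
Austen  | 39255    
Tolkien | 32869    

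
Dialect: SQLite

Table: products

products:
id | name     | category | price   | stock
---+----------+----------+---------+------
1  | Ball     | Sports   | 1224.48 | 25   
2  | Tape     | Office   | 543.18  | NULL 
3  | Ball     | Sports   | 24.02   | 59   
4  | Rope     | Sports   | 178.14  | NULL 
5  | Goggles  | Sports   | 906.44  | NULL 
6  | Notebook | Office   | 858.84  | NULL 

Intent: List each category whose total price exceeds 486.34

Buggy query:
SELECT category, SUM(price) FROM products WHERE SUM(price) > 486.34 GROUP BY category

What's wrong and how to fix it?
Bug: SUM(price) is an aggregate, but WHERE filters rows before aggregation

Fix: Move the aggregate condition to a HAVING clause

Corrected query:
SELECT category, SUM(price) FROM products GROUP BY category HAVING SUM(price) > 486.34

Result:
category | SUM(price)
---------+-----------
Office   | 1402.02   
Sports   | 2333.08   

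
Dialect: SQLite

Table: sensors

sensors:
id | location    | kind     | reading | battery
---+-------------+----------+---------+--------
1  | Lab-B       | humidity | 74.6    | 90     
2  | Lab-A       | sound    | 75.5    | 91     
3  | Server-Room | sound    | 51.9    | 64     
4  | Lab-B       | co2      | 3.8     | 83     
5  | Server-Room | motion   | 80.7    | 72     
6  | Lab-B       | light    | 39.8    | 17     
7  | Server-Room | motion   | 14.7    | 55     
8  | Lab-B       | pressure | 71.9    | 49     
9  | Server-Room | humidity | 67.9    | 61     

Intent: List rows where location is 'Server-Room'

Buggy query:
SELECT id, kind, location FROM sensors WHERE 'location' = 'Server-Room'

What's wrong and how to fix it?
Bug: Single quotes denote string literals in SQL; the column name is being compared as a constant string

Fix: Reference the column as location without single quotes

Corrected query:
SELECT id, kind, location FROM sensors WHERE location = 'Server-Room'

Result:
id | kind     | location   
---+----------+------------
3  | sound    | Server-Room
5  | motion   | Server-Room
7  | motion   | Server-Room
9  | humidity | Server-Room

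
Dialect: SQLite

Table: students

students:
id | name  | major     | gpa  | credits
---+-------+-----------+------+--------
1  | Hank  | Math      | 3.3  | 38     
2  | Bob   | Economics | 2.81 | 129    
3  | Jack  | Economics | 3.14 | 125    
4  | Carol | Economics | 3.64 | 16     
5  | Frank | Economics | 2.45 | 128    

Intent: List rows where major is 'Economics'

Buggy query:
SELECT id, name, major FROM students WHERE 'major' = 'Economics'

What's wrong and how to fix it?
Bug: 'major' in single quotes is a string literal, not the column; the comparison is literal-vs-literal and never true

Fix: Remove the quotes around the column name (or use double quotes for an identifier)

Corrected query:
SELECT id, name, major FROM students WHERE major = 'Economics'

Result:
id | name  | major    
---+-------+----------
2  | Bob   | Economics
3  | Jack  | Economics
4  | Carol | Economics
5  | Frank | Economics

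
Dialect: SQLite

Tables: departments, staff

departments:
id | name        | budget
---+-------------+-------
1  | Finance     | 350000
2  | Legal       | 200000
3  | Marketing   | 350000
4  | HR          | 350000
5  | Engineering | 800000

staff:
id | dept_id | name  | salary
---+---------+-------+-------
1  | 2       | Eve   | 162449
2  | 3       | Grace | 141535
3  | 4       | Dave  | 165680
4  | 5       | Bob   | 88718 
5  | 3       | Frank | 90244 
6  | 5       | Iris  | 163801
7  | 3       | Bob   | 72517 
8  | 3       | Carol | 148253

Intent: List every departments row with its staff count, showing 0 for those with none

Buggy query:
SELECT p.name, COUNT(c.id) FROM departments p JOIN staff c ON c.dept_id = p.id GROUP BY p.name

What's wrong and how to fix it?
Bug: INNER JOIN drops departments rows that have no matching staff rows

Fix: Use LEFT JOIN so parents without children still appear (COUNT(c.id) gives 0)

Corrected query:
SELECT p.name, COUNT(c.id) FROM departments p LEFT JOIN staff c ON c.dept_id = p.id GROUP BY p.name

Result:
name        | COUNT(c.id)
------------+------------
Engineering | 2          
Finance     | 0          
HR          | 1          
Legal       | 1          
Marketing   | 4          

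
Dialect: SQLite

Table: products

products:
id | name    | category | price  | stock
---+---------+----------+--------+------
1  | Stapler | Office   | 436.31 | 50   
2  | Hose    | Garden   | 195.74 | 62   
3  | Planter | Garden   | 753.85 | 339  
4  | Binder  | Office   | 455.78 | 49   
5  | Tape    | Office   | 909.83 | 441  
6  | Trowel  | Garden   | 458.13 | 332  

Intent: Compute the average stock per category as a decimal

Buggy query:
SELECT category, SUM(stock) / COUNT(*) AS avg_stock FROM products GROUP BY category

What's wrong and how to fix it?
Bug: Both operands are integers, so '/' performs integer division and truncates

Fix: Cast one side to REAL so the division keeps the fractional part

Corrected query:
SELECT category, SUM(stock) * 1.0 / COUNT(*) AS avg_stock FROM products GROUP BY category

Result:
category | avg_stock 
---------+-----------
Garden   | 244.333333
Office   | 180       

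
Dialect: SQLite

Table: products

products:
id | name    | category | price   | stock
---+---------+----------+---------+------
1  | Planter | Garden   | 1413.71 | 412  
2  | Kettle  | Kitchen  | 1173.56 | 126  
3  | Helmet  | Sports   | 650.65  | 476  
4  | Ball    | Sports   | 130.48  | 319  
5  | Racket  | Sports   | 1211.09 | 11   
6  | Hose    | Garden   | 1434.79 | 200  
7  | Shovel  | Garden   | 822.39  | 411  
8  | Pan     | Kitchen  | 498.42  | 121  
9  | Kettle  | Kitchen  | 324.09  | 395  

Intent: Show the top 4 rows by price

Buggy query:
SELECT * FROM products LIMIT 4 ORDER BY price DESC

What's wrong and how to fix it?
Bug: LIMIT must come after ORDER BY

Fix: Swap the clauses: ORDER BY first, then LIMIT

Corrected query:
SELECT * FROM products ORDER BY price DESC LIMIT 4

Result:
id | name    | category | price   | stock
---+---------+----------+---------+------
6  | Hose    | Garden   | 1434.79 | 200  
1  | Planter | Garden   | 1413.71 | 412  
5  | Racket  | Sports   | 1211.09 | 11   
2  | Kettle  | Kitchen  | 1173.56 | 126  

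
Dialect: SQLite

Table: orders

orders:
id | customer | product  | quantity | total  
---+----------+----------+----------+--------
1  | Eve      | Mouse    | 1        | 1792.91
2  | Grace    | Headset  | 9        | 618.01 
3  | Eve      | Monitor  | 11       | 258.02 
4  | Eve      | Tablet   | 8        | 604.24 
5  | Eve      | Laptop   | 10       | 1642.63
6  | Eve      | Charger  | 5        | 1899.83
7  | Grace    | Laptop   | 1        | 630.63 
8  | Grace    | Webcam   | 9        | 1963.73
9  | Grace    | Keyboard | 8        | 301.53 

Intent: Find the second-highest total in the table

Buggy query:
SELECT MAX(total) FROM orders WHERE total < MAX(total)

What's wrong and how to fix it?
Bug: MAX(total) on the right of the comparison is an aggregate-in-WHERE error

Fix: Compute the overall MAX in a subquery, then take MAX of rows below it

Corrected query:
SELECT MAX(total) FROM orders WHERE total < (SELECT MAX(total) FROM orders)

Result:
MAX(total)
----------
1899.83   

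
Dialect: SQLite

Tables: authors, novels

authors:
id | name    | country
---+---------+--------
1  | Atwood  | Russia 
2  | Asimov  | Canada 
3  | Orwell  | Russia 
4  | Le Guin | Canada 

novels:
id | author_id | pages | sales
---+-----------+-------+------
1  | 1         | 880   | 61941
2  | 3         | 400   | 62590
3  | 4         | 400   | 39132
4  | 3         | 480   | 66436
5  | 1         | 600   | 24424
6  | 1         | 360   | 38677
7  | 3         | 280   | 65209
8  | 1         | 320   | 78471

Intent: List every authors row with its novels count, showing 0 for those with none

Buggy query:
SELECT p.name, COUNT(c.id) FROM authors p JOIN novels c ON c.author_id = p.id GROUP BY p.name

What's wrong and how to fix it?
Bug: An inner join excludes parents with zero children

Fix: Use LEFT JOIN so parents without children still appear (COUNT(c.id) gives 0)

Corrected query:
SELECT p.name, COUNT(c.id) FROM authors p LEFT JOIN novels c ON c.author_id = p.id GROUP BY p.name

Result:
name    | COUNT(c.id)
--------+------------
Asimov  | 0          
Atwood  | 4          
Le Guin | 1          
Orwell  | 3          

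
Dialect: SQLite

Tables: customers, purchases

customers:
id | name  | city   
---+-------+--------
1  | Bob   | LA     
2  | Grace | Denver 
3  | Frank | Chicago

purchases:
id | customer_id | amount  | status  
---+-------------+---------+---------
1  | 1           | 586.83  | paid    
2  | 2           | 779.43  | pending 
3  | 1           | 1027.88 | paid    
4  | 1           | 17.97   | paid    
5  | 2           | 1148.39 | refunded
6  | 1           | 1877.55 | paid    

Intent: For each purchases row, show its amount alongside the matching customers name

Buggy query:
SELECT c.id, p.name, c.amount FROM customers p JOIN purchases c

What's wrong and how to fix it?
Bug: JOIN with no ON clause produces a cartesian product; every purchases row pairs with every customers row

Fix: Add ON c.customer_id = p.id to the JOIN

Corrected query:
SELECT c.id, p.name, c.amount FROM customers p JOIN purchases c ON c.customer_id = p.id

Result:
id | name  | amount 
---+-------+--------
1  | Bob   | 586.83 
2  | Grace | 779.43 
3  | Bob   | 1027.88
4  | Bob   | 17.97  
5  | Grace | 1148.39
6  | Bob   | 1877.55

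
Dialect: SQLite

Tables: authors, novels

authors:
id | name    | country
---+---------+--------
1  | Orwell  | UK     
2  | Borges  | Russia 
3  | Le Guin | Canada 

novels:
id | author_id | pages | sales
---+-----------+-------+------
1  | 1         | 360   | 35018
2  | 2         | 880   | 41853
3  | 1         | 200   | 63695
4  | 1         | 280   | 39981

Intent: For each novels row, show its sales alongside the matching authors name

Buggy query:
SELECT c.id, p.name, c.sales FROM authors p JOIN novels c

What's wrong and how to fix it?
Bug: JOIN with no ON clause produces a cartesian product; every novels row pairs with every authors row

Fix: Add ON c.author_id = p.id to the JOIN

Corrected query:
SELECT c.id, p.name, c.sales FROM authors p JOIN novels c ON c.author_id = p.id

Result:
id | name   | sales
---+--------+------
1  | Orwell | 35018
2  | Borges | 41853
3  | Orwell | 63695
4  | Orwell | 39981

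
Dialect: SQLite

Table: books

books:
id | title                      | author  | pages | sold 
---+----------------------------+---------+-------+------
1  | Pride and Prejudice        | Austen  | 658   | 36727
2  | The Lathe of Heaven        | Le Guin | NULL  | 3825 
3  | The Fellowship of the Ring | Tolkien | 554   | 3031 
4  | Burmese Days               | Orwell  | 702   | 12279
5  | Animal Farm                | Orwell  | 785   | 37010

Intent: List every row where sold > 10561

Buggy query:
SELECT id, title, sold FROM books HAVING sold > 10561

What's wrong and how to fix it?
Bug: This is a non-aggregate query (no GROUP BY, no aggregates), so in SQLite the HAVING clause is invalid here; a row-level condition belongs in WHERE

Fix: Replace HAVING with WHERE since the condition applies to individual rows

Corrected query:
SELECT id, title, sold FROM books WHERE sold > 10561

Result:
id | title               | sold 
---+---------------------+------
1  | Pride and Prejudice | 36727
4  | Burmese Days        | 12279
5  | Animal Farm         | 37010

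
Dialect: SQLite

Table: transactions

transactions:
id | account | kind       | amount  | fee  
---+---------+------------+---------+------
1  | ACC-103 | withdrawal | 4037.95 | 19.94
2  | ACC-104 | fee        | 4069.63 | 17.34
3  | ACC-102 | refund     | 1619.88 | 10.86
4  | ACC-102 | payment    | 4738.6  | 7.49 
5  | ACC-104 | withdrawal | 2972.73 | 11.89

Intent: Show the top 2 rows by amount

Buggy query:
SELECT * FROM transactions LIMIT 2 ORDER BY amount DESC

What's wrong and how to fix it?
Bug: LIMIT must come after ORDER BY

Fix: Sort with ORDER BY, then apply LIMIT

Corrected query:
SELECT * FROM transactions ORDER BY amount DESC LIMIT 2

Result:
id | account | kind    | amount  | fee  
---+---------+---------+---------+------
4  | ACC-102 | payment | 4738.6  | 7.49 
2  | ACC-104 | fee     | 4069.63 | 17.34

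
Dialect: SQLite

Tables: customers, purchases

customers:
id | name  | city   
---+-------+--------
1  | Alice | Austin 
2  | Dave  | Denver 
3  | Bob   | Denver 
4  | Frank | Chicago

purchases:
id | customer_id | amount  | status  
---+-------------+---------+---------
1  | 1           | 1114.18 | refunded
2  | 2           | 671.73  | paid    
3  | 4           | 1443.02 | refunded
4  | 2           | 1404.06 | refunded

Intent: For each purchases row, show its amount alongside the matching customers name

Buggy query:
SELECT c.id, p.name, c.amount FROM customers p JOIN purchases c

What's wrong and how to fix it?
Bug: Missing join condition: each purchases row is matched to all customers rows instead of just its own

Fix: Add ON c.customer_id = p.id to the JOIN

Corrected query:
SELECT c.id, p.name, c.amount FROM customers p JOIN purchases c ON c.customer_id = p.id

Result:
id | name  | amount 
---+-------+--------
1  | Alice | 1114.18
2  | Dave  | 671.73 
3  | Frank | 1443.02
4  | Dave  | 1404.06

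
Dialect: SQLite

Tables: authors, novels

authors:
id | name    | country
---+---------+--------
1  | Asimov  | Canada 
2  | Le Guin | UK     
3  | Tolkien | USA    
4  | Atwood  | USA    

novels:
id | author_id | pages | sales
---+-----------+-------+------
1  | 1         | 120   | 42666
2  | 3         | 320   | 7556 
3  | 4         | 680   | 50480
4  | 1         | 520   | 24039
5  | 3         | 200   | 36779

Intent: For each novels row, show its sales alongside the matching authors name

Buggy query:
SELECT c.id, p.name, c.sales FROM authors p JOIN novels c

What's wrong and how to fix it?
Bug: JOIN with no ON clause produces a cartesian product; every novels row pairs with every authors row

Fix: Specify the join condition linking the foreign key to the parent id

Corrected query:
SELECT c.id, p.name, c.sales FROM authors p JOIN novels c ON c.author_id = p.id

Result:
id | name    | sales
---+---------+------
1  | Asimov  | 42666
2  | Tolkien | 7556 
3  | Atwood  | 50480
4  | Asimov  | 24039
5  | Tolkien | 36779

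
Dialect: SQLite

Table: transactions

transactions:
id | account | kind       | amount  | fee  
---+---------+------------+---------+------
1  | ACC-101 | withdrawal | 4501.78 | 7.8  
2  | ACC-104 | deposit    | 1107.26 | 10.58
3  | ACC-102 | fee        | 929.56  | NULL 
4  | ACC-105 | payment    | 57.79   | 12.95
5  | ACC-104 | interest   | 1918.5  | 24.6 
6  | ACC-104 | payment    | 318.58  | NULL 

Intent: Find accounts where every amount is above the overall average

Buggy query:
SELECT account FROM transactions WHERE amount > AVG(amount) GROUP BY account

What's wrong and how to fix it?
Bug: AVG() is an aggregate; it can't sit directly in WHERE

Fix: Compute the overall average in a scalar subquery and compare each group's MIN against it in HAVING

Corrected query:
SELECT account FROM transactions GROUP BY account HAVING MIN(amount) > (SELECT AVG(amount) FROM transactions)

Result:
account
-------
ACC-101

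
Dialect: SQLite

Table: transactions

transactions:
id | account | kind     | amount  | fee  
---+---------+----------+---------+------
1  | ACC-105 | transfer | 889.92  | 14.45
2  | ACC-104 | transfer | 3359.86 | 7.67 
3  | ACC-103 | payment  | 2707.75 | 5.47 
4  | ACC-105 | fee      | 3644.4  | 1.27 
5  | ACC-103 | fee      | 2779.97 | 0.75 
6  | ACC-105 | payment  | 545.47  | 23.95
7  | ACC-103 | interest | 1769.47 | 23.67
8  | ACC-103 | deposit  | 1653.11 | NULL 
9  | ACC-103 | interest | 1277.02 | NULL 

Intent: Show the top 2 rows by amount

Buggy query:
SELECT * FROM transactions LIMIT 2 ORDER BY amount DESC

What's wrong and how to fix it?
Bug: LIMIT must come after ORDER BY

Fix: Swap the clauses: ORDER BY first, then LIMIT

Corrected query:
SELECT * FROM transactions ORDER BY amount DESC LIMIT 2

Result:
id | account | kind     | amount  | fee 
---+---------+----------+---------+-----
4  | ACC-105 | fee      | 3644.4  | 1.27
2  | ACC-104 | transfer | 3359.86 | 7.67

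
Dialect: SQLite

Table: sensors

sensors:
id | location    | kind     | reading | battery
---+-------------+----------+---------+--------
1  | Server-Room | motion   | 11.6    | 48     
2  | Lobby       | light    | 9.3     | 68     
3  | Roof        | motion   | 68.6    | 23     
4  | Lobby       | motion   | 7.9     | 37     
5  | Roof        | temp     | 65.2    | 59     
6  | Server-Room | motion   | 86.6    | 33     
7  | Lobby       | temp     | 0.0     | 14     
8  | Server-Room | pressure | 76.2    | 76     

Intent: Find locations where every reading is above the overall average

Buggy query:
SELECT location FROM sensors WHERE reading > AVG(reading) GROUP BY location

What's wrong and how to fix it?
Bug: AVG() is an aggregate; it can't sit directly in WHERE

Fix: Use a subquery for AVG and a HAVING MIN(...) filter so the condition holds for every row in the group

Corrected query:
SELECT location FROM sensors GROUP BY location HAVING MIN(reading) > (SELECT AVG(reading) FROM sensors)

Result:
location
--------
Roof    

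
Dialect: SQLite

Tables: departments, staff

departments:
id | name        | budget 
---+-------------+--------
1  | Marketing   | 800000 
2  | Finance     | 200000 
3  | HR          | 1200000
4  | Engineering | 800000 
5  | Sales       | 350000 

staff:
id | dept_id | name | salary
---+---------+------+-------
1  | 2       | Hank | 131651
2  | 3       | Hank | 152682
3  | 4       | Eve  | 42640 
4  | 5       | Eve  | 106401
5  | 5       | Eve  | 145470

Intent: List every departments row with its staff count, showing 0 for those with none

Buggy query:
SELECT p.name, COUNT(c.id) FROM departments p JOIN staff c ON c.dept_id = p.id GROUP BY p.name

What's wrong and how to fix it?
Bug: INNER JOIN drops departments rows that have no matching staff rows

Fix: Use LEFT JOIN so parents without children still appear (COUNT(c.id) gives 0)

Corrected query:
SELECT p.name, COUNT(c.id) FROM departments p LEFT JOIN staff c ON c.dept_id = p.id GROUP BY p.name

Result:
name        | COUNT(c.id)
------------+------------
Engineering | 1          
Finance     | 1          
HR          | 1          
Marketing   | 0          
Sales       | 2          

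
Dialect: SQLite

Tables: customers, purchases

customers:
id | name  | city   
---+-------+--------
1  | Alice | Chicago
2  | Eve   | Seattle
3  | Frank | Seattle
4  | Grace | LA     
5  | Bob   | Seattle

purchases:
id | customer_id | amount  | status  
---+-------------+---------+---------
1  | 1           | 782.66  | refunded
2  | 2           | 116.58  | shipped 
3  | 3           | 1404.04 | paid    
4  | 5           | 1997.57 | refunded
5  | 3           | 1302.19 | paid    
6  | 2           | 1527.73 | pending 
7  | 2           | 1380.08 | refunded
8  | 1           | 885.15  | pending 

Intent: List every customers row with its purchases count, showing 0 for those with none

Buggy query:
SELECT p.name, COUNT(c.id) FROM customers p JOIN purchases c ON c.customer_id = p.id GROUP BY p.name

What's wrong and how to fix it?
Bug: An inner join excludes parents with zero children

Fix: Switch to LEFT JOIN to retain unmatched parent rows

Corrected query:
SELECT p.name, COUNT(c.id) FROM customers p LEFT JOIN purchases c ON c.customer_id = p.id GROUP BY p.name

Result:
name  | COUNT(c.id)
------+------------
Alice | 2          
Bob   | 1          
Eve   | 3          
Frank | 2          
Grace | 0          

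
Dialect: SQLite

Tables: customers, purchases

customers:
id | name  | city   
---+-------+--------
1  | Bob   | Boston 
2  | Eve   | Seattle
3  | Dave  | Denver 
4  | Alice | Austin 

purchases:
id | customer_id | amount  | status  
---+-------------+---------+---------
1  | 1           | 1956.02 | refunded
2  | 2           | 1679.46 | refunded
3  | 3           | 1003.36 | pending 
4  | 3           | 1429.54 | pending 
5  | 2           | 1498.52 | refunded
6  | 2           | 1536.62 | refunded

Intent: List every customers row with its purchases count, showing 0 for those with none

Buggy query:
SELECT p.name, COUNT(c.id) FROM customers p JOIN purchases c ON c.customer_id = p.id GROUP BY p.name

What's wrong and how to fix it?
Bug: An inner join excludes parents with zero children

Fix: Switch to LEFT JOIN to retain unmatched parent rows

Corrected query:
SELECT p.name, COUNT(c.id) FROM customers p LEFT JOIN purchases c ON c.customer_id = p.id GROUP BY p.name

Result:
name  | COUNT(c.id)
------+------------
Alice | 0          
Bob   | 1          
Dave  | 2          
Eve   | 3          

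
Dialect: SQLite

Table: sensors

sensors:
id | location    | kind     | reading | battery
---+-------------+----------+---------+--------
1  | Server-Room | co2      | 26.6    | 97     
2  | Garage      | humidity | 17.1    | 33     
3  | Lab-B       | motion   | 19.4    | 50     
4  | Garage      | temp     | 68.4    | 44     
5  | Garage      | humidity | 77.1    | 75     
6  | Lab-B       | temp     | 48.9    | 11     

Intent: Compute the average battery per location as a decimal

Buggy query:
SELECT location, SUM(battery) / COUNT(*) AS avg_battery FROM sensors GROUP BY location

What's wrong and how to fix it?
Bug: Both operands are integers, so '/' performs integer division and truncates

Fix: Multiply by 1.0 (or CAST to REAL) to force floating-point division

Corrected query:
SELECT location, SUM(battery) * 1.0 / COUNT(*) AS avg_battery FROM sensors GROUP BY location

Result:
location    | avg_battery
------------+------------
Garage      | 50.666667  
Lab-B       | 30.5       
Server-Room | 97         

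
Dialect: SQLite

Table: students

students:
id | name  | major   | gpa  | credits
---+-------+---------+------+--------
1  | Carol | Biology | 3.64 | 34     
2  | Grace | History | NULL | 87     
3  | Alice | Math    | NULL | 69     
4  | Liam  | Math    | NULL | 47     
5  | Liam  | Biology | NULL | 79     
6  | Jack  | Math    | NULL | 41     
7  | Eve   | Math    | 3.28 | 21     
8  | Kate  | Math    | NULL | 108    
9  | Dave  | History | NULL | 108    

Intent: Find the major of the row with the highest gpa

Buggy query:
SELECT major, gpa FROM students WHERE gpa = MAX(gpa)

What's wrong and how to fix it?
Bug: WHERE is evaluated per row; an aggregate over the whole table isn't defined there

Fix: Use a subquery: WHERE gpa = (SELECT MAX(gpa) FROM students)

Corrected query:
SELECT major, gpa FROM students WHERE gpa = (SELECT MAX(gpa) FROM students)

Result:
major   | gpa 
--------+-----
Biology | 3.64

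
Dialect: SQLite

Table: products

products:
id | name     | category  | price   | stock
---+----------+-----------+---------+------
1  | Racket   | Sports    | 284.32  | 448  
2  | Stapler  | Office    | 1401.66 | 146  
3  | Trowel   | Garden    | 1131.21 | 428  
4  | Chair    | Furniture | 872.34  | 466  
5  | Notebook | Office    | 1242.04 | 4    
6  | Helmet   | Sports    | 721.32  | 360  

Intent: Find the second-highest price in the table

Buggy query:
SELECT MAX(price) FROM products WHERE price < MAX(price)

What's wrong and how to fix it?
Bug: MAX(price) on the right of the comparison is an aggregate-in-WHERE error

Fix: Put the inner MAX in a scalar subquery

Corrected query:
SELECT MAX(price) FROM products WHERE price < (SELECT MAX(price) FROM products)

Result:
MAX(price)
----------
1242.04   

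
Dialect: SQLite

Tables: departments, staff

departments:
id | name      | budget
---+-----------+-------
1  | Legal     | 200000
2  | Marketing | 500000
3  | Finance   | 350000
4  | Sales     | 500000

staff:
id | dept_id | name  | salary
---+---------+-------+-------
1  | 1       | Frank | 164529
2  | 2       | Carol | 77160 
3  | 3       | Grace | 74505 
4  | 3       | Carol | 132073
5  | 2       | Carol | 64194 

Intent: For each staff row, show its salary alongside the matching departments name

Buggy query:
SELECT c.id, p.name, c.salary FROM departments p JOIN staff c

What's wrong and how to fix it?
Bug: JOIN with no ON clause produces a cartesian product; every staff row pairs with every departments row

Fix: Specify the join condition linking the foreign key to the parent id

Corrected query:
SELECT c.id, p.name, c.salary FROM departments p JOIN staff c ON c.dept_id = p.id

Result:
id | name      | salary
---+-----------+-------
1  | Legal     | 164529
2  | Marketing | 77160 
3  | Finance   | 74505 
4  | Finance   | 132073
5  | Marketing | 64194 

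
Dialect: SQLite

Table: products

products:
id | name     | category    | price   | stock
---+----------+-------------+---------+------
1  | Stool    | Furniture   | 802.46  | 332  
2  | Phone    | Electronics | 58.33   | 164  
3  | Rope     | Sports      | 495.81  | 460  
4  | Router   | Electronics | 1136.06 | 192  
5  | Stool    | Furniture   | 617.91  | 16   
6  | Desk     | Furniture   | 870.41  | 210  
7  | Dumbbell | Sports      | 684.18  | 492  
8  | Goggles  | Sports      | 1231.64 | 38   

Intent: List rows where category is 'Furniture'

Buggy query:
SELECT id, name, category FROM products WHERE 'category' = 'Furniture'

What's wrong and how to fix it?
Bug: Single quotes denote string literals in SQL; the column name is being compared as a constant string

Fix: Reference the column as category without single quotes

Corrected query:
SELECT id, name, category FROM products WHERE category = 'Furniture'

Result:
id | name  | category 
---+-------+----------
1  | Stool | Furniture
5  | Stool | Furniture
6  | Desk  | Furniture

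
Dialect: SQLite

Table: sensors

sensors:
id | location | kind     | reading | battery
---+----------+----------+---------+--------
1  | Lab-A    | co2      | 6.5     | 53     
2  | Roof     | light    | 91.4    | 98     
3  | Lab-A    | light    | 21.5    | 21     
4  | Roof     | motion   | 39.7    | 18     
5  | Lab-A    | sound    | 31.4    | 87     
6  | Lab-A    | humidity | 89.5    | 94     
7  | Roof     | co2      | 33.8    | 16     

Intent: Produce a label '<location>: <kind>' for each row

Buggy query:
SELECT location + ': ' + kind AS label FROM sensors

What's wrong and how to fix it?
Bug: SQLite uses || for string concatenation; + coerces text to numbers (yielding 0)

Fix: Replace + with || to concatenate text

Corrected query:
SELECT location || ': ' || kind AS label FROM sensors

Result:
label          
---------------
Lab-A: co2     
Roof: light    
Lab-A: light   
Roof: motion   
Lab-A: sound   
Lab-A: humidity
Roof: co2      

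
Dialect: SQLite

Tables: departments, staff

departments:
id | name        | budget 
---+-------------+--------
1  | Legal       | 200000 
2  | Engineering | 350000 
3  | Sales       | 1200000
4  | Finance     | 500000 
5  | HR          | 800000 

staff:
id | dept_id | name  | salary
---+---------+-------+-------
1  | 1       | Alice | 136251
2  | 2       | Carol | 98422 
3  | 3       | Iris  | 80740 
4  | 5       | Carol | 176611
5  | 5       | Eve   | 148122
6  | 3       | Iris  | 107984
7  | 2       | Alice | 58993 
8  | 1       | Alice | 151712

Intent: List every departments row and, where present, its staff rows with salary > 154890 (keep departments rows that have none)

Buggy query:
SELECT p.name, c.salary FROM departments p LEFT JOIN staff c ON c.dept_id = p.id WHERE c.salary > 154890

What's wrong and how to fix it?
Bug: Filtering c.salary in WHERE discards the NULL rows produced by LEFT JOIN, turning it into an inner join

Fix: Move the right-table condition into the ON clause so unmatched parents are kept

Corrected query:
SELECT p.name, c.salary FROM departments p LEFT JOIN staff c ON c.dept_id = p.id AND c.salary > 154890

Result:
name        | salary
------------+-------
Legal       | NULL  
Engineering | NULL  
Sales       | NULL  
Finance     | NULL  
HR          | 176611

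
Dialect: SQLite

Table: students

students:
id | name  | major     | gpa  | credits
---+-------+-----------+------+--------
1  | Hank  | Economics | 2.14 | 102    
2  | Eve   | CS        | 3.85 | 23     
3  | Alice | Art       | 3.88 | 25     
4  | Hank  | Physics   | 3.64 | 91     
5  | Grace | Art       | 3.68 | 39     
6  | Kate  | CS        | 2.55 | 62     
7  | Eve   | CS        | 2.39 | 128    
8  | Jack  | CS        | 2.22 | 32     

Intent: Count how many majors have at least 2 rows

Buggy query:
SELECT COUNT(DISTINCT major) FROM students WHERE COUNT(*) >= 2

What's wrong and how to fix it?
Bug: WHERE filters individual rows, not groups, so a group-level COUNT is invalid there

Fix: Group first with HAVING COUNT(*) >= 2, then COUNT the resulting groups

Corrected query:
SELECT COUNT(*) FROM (SELECT major FROM students GROUP BY major HAVING COUNT(*) >= 2)

Result:
COUNT(*)
--------
2       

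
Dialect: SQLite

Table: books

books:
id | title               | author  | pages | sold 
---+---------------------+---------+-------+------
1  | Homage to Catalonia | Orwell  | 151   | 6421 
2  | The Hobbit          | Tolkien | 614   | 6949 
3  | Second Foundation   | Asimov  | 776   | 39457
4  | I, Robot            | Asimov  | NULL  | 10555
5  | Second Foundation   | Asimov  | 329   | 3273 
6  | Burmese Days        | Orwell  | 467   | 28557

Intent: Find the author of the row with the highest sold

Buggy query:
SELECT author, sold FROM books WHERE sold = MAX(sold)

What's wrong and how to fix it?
Bug: WHERE is evaluated per row; an aggregate over the whole table isn't defined there

Fix: Wrap MAX in a scalar subquery so WHERE compares against a single value

Corrected query:
SELECT author, sold FROM books WHERE sold = (SELECT MAX(sold) FROM books)

Result:
author | sold 
-------+------
Asimov | 39457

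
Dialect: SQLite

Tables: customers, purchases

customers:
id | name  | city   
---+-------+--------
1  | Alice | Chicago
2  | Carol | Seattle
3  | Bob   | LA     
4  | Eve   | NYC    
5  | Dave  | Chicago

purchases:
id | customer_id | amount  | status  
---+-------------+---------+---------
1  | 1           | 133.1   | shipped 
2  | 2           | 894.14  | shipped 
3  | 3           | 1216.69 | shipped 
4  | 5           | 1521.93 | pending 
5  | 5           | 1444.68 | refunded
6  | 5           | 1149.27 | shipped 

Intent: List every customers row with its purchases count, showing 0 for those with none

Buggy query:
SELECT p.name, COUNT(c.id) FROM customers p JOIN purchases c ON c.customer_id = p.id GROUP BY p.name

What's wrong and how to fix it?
Bug: INNER JOIN drops customers rows that have no matching purchases rows

Fix: Switch to LEFT JOIN to retain unmatched parent rows

Corrected query:
SELECT p.name, COUNT(c.id) FROM customers p LEFT JOIN purchases c ON c.customer_id = p.id GROUP BY p.name

Result:
name  | COUNT(c.id)
------+------------
Alice | 1          
Bob   | 1          
Carol | 1          
Dave  | 3          
Eve   | 0          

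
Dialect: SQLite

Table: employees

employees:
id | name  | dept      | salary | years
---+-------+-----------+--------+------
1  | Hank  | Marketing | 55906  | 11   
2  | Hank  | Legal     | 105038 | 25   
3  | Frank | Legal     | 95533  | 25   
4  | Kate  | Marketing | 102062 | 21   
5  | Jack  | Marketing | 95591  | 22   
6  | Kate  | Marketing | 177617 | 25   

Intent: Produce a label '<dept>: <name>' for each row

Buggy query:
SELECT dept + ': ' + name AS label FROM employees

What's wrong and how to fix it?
Bug: '+' is numeric addition; on text columns SQLite converts them to 0 instead of concatenating

Fix: Use the || operator for string concatenation

Corrected query:
SELECT dept || ': ' || name AS label FROM employees

Result:
label          
---------------
Marketing: Hank
Legal: Hank    
Legal: Frank   
Marketing: Kate
Marketing: Jack
Marketing: Kate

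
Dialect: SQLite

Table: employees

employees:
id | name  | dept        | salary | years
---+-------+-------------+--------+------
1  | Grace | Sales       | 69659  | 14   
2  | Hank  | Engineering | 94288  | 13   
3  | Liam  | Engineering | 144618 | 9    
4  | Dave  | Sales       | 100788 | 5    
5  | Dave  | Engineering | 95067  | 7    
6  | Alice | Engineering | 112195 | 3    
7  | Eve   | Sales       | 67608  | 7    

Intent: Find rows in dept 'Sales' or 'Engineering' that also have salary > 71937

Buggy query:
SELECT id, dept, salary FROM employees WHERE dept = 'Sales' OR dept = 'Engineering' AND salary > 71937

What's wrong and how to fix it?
Bug: Without parentheses, AND is evaluated before OR, so the salary filter only applies to the 'Engineering' branch

Fix: Group the OR with parentheses (or use IN), then AND the threshold

Corrected query:
SELECT id, dept, salary FROM employees WHERE (dept = 'Sales' OR dept = 'Engineering') AND salary > 71937

Result:
id | dept        | salary
---+-------------+-------
2  | Engineering | 94288 
3  | Engineering | 144618
4  | Sales       | 100788
5  | Engineering | 95067 
6  | Engineering | 112195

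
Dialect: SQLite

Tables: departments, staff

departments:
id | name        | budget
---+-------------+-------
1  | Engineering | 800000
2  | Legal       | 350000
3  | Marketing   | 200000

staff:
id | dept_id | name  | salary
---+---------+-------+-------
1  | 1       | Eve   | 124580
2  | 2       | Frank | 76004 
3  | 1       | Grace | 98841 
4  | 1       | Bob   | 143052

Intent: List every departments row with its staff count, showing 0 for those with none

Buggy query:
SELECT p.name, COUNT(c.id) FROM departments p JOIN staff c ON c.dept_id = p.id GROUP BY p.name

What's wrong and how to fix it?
Bug: An inner join excludes parents with zero children

Fix: Use LEFT JOIN so parents without children still appear (COUNT(c.id) gives 0)

Corrected query:
SELECT p.name, COUNT(c.id) FROM departments p LEFT JOIN staff c ON c.dept_id = p.id GROUP BY p.name

Result:
name        | COUNT(c.id)
------------+------------
Engineering | 3          
Legal       | 1          
Marketing   | 0          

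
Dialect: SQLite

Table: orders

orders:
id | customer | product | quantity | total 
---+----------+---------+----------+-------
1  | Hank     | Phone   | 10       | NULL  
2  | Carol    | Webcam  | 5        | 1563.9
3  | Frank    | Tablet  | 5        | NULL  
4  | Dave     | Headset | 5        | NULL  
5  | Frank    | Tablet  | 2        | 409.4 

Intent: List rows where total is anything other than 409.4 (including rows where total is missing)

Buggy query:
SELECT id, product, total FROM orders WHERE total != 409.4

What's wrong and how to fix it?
Bug: 'total != 409.4' is unknown when total is NULL, so NULL rows are silently excluded

Fix: Handle NULL separately with IS NULL alongside the inequality

Corrected query:
SELECT id, product, total FROM orders WHERE total != 409.4 OR total IS NULL

Result:
id | product | total 
---+---------+-------
1  | Phone   | NULL  
2  | Webcam  | 1563.9
3  | Tablet  | NULL  
4  | Headset | NULL  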